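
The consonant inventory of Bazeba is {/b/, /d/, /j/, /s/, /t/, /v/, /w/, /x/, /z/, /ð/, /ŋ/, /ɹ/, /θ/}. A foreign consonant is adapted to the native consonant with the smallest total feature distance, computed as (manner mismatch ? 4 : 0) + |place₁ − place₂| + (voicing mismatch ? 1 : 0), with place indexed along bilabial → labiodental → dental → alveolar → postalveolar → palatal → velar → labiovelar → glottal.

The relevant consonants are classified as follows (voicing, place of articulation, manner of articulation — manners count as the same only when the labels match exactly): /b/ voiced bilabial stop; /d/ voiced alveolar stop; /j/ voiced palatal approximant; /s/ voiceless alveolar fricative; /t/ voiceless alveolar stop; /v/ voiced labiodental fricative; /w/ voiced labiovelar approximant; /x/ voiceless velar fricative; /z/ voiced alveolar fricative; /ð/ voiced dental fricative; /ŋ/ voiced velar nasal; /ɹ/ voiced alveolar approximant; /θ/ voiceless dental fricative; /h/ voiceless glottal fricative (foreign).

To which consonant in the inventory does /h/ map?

x

/x/ is closest: same manner (fricative), place distance 2 (glottal→velar), same voicing; total 2. Next closest is /s/ at distance 5.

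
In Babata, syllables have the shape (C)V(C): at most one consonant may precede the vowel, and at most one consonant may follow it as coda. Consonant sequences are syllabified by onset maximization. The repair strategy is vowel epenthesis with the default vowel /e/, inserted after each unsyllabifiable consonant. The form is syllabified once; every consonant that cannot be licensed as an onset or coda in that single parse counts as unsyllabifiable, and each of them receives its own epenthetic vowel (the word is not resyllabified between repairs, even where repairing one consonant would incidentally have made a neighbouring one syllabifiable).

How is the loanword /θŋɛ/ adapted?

θeŋɛ

Syllabifying with onset maximization leaves /θ/ stranded (at most one coda consonant is licensed; onsets are limited to one consonant).
Inserting the epenthetic vowel yields /θ/ → /θe/.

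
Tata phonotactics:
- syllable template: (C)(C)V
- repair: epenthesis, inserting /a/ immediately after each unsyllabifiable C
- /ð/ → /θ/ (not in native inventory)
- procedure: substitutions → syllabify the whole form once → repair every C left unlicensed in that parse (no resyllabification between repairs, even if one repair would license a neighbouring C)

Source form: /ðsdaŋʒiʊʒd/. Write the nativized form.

θasdaŋʒiʊʒada

Substitution: /ð/ → /θ/, giving /θsdaŋʒiʊʒd/.
Syllabifying with onset maximization leaves /θ/, /ʒ/, /d/ stranded (no codas are permitted; onsets may contain at most 2 consonants).
Epenthesis after each stranded consonant: /θ/ → /θa/, /ʒ/ → /ʒa/, /d/ → /da/.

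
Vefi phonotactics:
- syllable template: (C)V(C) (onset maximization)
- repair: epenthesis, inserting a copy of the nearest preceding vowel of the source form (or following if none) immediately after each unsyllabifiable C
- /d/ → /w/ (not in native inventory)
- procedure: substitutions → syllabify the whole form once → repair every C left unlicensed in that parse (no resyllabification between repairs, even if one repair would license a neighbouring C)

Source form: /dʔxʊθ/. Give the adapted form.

wʊʔʊxʊθ

Substitution: /d/ → /w/, giving /wʔxʊθ/.
Syllabifying with onset maximization leaves /w/, /ʔ/ stranded (at most one coda consonant is licensed; onsets are limited to one consonant).
Each unlicensed consonant becomes the onset of a new syllable: /w/ → /wʊ/, /ʔ/ → /ʔʊ/.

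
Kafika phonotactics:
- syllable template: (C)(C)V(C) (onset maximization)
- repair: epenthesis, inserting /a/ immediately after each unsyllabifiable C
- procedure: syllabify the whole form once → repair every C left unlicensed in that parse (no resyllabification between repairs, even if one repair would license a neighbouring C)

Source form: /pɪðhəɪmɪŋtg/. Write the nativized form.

Under (C)(C)V(C), the unsyllabifiable consonants are /t/, /g/ (at most one coda consonant is licensed; onsets may contain at most 2 consonants).
Epenthesis after each stranded consonant: /t/ → /ta/, /g/ → /ga/.

pɪðhəɪmɪŋtaga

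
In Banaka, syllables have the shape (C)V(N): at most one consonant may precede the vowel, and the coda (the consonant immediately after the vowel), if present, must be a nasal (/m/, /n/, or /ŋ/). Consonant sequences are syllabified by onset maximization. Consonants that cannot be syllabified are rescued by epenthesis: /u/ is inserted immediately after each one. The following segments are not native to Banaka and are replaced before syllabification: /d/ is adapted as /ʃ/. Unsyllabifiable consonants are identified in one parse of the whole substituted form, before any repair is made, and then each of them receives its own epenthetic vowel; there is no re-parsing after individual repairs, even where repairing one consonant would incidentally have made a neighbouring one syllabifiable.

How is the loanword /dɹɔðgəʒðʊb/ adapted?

ʃuɹɔðugəʒuðʊbu

Substitution: /d/ → /ʃ/, giving /ʃɹɔðgəʒðʊb/.
Under (C)V(N), the unsyllabifiable consonants are /ʃ/, /ð/, /ʒ/, /b/ (only a nasal (/m/, /n/, or /ŋ/) is licensed in coda position; onsets are limited to one consonant).
Epenthesis after each stranded consonant: /ʃ/ → /ʃu/, /ð/ → /ðu/, /ʒ/ → /ʒu/, /b/ → /bu/.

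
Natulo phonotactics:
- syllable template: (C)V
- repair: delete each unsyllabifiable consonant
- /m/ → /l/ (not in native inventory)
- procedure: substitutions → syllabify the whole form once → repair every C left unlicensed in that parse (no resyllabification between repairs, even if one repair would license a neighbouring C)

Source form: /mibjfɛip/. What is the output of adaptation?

lifɛi

Substitution: /m/ → /l/, giving /libjfɛip/.
Under (C)V, the unsyllabifiable consonants are /b/, /j/, /p/ (no codas are permitted; onsets are limited to one consonant).
Deletion applies to /b/, /j/, /p/.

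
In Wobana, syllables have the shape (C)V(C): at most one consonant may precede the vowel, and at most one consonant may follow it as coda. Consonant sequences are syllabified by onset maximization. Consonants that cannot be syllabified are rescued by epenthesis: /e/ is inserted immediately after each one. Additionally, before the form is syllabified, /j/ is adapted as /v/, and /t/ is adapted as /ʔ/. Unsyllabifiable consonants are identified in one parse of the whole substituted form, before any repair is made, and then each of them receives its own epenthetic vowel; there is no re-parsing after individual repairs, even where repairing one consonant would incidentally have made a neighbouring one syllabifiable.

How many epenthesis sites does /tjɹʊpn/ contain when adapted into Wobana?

After substitution the input is /ʔvɹʊpn/.
The unsyllabifiable consonants are /ʔ/, /v/, /n/; each receives one epenthetic vowel.

3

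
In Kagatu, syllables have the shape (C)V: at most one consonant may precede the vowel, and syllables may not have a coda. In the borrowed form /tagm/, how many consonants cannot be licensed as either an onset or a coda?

Syllabifying with onset maximization leaves /g/, /m/ stranded (no codas are permitted; onsets are limited to one consonant).

2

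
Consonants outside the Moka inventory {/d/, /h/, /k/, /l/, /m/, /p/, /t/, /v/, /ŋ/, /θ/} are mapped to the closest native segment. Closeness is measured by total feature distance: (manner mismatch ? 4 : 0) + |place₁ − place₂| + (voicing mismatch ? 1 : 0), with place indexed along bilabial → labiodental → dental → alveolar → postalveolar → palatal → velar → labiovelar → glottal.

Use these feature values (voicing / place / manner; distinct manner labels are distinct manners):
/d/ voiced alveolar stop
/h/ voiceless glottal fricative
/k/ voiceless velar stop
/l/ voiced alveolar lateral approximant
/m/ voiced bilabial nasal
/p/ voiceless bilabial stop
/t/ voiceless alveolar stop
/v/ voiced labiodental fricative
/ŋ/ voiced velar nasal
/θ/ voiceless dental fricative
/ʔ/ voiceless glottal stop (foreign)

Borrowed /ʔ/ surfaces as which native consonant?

k

/k/ is closest: same manner (stop), place distance 2 (glottal→velar), same voicing; total 2. Next closest is /h/ at distance 4.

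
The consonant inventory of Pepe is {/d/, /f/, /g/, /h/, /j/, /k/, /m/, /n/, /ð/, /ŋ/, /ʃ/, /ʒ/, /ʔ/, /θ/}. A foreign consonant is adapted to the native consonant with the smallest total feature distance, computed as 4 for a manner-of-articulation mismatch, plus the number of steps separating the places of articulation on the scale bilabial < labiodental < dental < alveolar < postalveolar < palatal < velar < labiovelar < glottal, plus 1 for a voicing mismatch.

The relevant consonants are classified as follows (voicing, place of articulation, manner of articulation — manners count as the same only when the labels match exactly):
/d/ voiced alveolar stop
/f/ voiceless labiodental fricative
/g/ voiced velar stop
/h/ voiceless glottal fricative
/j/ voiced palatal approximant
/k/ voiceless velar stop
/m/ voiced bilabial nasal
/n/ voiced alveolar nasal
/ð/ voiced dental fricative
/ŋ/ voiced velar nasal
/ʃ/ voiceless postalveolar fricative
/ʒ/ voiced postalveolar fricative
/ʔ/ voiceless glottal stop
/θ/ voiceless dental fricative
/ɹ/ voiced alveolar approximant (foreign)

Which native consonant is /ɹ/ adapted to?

j

/j/ is closest: same manner (approximant), place distance 2 (alveolar→palatal), same voicing; total 2. Next closest is /d/ at distance 4.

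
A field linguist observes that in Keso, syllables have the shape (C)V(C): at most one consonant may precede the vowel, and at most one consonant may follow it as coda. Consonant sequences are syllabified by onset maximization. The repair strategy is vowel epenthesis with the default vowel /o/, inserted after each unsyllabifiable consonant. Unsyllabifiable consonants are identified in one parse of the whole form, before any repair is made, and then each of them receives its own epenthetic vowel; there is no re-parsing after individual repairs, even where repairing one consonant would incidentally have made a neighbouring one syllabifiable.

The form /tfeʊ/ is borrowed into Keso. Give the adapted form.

Under (C)V(C), the unsyllabifiable consonants are /t/ (at most one coda consonant is licensed; onsets are limited to one consonant).
Epenthesis after each stranded consonant: /t/ → /to/.

tofeʊ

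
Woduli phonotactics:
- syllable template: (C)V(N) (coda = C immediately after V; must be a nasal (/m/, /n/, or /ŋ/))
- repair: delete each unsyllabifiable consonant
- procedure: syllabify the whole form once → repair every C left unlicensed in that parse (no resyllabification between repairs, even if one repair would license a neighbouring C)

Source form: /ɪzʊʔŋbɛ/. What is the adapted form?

ɪzʊbɛ

Syllabifying with onset maximization leaves /ʔ/, /ŋ/ stranded (only a nasal (/m/, /n/, or /ŋ/) is licensed in coda position; onsets are limited to one consonant).
Deletion applies to /ʔ/, /ŋ/.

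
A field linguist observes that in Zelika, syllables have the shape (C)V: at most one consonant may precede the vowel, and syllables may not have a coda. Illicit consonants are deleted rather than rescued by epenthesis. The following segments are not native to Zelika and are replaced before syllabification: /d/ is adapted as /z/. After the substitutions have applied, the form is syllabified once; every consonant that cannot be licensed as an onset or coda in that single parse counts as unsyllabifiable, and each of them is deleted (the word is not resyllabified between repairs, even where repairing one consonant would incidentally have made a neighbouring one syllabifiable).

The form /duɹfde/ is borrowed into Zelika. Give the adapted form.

zuze

Substitution: /d/ → /z/, giving /zuɹfze/.
The consonants /ɹ/, /f/ cannot be parsed into a legal (C)V syllable (no codas are permitted; onsets are limited to one consonant).
Each unlicensed consonant is deleted: /ɹ/, /f/.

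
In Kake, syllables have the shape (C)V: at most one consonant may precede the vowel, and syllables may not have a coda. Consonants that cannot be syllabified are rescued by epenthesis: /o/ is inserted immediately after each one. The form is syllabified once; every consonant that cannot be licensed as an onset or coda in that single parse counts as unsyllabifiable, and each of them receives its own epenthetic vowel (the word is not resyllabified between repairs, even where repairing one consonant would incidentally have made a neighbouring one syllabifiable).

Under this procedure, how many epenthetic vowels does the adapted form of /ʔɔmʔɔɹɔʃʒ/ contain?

The unsyllabifiable consonants are /m/, /ʃ/, /ʒ/; each receives one epenthetic vowel.

3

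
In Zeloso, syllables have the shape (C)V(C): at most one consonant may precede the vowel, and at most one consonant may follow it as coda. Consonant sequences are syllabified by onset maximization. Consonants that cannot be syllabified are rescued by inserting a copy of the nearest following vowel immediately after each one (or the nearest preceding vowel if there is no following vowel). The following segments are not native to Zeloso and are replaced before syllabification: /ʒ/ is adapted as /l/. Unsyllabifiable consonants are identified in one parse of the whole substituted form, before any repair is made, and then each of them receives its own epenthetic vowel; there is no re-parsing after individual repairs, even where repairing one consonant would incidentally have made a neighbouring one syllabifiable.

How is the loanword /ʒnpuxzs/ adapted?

lunupuxzusu

Substitution: /ʒ/ → /l/, giving /lnpuxzs/.
Under (C)V(C), the unsyllabifiable consonants are /l/, /n/, /z/, /s/ (at most one coda consonant is licensed; onsets are limited to one consonant).
Epenthesis after each stranded consonant: /l/ → /lu/, /n/ → /nu/, /z/ → /zu/, /s/ → /su/.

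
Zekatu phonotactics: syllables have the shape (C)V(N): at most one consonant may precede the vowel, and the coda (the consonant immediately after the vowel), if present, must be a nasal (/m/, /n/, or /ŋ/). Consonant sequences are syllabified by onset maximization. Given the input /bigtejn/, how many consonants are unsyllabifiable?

Under (C)V(N), the unsyllabifiable consonants are /g/, /j/, /n/ (only a nasal (/m/, /n/, or /ŋ/) is licensed in coda position; onsets are limited to one consonant).

3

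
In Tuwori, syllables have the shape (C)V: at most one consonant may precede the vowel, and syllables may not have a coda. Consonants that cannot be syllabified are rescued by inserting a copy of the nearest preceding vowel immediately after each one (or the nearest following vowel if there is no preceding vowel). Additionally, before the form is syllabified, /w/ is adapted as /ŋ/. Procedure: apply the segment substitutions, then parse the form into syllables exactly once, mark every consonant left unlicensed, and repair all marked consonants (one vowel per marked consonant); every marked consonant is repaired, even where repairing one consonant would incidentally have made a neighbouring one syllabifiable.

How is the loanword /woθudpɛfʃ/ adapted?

ŋoθudupɛfɛʃɛ

Substitution: /w/ → /ŋ/, giving /ŋoθudpɛfʃ/.
Syllabifying with onset maximization leaves /d/, /f/, /ʃ/ stranded (no codas are permitted; onsets are limited to one consonant).
Each unlicensed consonant becomes the onset of a new syllable: /d/ → /du/, /f/ → /fɛ/, /ʃ/ → /ʃɛ/.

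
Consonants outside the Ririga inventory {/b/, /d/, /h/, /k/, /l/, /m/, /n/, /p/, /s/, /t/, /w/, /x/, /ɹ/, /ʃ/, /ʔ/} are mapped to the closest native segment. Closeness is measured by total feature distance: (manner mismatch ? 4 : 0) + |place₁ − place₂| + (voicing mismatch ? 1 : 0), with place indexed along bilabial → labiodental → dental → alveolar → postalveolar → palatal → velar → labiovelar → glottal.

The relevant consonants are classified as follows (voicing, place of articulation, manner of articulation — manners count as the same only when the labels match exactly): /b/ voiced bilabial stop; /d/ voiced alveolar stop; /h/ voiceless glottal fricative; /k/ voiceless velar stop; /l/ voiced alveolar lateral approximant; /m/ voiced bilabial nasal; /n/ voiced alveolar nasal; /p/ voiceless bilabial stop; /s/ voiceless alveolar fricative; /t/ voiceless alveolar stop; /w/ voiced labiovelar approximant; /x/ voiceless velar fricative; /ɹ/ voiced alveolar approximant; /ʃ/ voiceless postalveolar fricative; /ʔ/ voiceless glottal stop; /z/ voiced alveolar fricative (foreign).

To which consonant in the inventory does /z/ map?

/s/ is closest: same manner (fricative), place distance 0 (alveolar→alveolar), voicing differs (+1); total 1. Next closest is /ʃ/ at distance 2.

s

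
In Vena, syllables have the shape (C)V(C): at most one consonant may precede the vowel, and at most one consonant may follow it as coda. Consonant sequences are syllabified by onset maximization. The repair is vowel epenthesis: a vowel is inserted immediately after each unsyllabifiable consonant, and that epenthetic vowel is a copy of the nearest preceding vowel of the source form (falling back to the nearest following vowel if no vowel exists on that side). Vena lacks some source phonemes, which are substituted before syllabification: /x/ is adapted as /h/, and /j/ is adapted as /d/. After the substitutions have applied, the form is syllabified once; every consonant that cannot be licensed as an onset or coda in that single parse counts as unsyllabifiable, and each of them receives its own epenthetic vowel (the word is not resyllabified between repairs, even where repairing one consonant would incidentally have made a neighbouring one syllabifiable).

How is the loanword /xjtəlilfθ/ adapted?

hədətəlilfiθi

Substitution: /x/ → /h/, /j/ → /d/, giving /hdtəlilfθ/.
Syllabifying with onset maximization leaves /h/, /d/, /f/, /θ/ stranded (at most one coda consonant is licensed; onsets are limited to one consonant).
Epenthesis after each stranded consonant: /h/ → /hə/, /d/ → /də/, /f/ → /fi/, /θ/ → /θi/.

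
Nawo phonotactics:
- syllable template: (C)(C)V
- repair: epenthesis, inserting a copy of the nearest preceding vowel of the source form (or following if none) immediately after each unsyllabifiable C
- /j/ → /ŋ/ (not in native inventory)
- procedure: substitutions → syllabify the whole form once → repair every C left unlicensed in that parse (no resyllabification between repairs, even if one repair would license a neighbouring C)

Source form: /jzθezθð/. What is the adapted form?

ŋezθezeθeðe

Substitution: /j/ → /ŋ/, giving /ŋzθezθð/.
Under (C)(C)V, the unsyllabifiable consonants are /ŋ/, /z/, /θ/, /ð/ (no codas are permitted; onsets may contain at most 2 consonants).
Epenthesis after each stranded consonant: /ŋ/ → /ŋe/, /z/ → /ze/, /θ/ → /θe/, /ð/ → /ðe/.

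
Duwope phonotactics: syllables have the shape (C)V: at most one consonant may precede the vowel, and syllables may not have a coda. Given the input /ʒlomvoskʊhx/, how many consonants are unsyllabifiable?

5

Under (C)V, the unsyllabifiable consonants are /ʒ/, /m/, /s/, /h/, /x/ (no codas are permitted; onsets are limited to one consonant).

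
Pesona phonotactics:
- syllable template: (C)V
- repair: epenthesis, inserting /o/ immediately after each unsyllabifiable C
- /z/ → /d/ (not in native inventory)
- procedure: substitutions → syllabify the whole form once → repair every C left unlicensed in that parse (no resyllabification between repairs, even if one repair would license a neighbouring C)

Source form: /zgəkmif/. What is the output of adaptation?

dogəkomifo

Substitution: /z/ → /d/, giving /dgəkmif/.
Syllabifying with onset maximization leaves /d/, /k/, /f/ stranded (no codas are permitted; onsets are limited to one consonant).
Epenthesis after each stranded consonant: /d/ → /do/, /k/ → /ko/, /f/ → /fo/.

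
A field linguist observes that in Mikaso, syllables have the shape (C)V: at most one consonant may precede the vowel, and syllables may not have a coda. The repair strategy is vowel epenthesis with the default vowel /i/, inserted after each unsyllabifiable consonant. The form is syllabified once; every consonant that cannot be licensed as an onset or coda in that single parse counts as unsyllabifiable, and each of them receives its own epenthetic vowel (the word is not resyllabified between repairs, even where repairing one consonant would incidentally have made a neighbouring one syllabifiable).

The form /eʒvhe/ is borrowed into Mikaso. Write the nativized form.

eʒivihe

The consonants /ʒ/, /v/ cannot be parsed into a legal (C)V syllable (no codas are permitted; onsets are limited to one consonant).
Each unlicensed consonant becomes the onset of a new syllable: /ʒ/ → /ʒi/, /v/ → /vi/.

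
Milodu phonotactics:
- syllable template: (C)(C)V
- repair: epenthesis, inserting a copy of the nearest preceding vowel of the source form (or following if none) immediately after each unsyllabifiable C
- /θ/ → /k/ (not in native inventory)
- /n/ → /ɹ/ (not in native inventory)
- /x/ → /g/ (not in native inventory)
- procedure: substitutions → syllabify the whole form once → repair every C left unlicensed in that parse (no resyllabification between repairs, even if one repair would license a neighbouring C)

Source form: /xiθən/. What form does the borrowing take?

Substitution: /x/ → /g/, /θ/ → /k/, /n/ → /ɹ/, giving /gikəɹ/.
The consonants /ɹ/ cannot be parsed into a legal (C)(C)V syllable (no codas are permitted; onsets may contain at most 2 consonants).
Each unlicensed consonant becomes the onset of a new syllable: /ɹ/ → /ɹə/.

gikəɹə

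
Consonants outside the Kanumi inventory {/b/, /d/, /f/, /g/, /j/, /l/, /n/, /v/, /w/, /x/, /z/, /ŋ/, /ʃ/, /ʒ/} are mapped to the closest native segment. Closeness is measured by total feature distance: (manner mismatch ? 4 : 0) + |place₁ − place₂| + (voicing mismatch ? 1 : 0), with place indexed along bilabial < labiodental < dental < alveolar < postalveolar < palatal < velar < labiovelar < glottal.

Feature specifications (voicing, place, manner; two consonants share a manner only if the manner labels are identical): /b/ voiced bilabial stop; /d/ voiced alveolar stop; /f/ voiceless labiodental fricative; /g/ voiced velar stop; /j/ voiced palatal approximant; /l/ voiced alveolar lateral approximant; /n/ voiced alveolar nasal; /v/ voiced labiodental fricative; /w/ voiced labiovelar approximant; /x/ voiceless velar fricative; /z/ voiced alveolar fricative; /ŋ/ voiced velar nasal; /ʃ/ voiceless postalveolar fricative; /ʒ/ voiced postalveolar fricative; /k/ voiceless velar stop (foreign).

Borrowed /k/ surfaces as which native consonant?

/g/ is closest: same manner (stop), place distance 0 (velar→velar), voicing differs (+1); total 1. Next closest is /d/ at distance 4.

g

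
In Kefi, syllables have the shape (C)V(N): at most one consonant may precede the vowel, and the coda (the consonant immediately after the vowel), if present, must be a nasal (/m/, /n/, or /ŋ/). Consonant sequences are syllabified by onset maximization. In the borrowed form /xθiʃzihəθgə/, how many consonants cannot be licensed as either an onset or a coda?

3

Syllabifying with onset maximization leaves /x/, /ʃ/, /θ/ stranded (only a nasal (/m/, /n/, or /ŋ/) is licensed in coda position; onsets are limited to one consonant).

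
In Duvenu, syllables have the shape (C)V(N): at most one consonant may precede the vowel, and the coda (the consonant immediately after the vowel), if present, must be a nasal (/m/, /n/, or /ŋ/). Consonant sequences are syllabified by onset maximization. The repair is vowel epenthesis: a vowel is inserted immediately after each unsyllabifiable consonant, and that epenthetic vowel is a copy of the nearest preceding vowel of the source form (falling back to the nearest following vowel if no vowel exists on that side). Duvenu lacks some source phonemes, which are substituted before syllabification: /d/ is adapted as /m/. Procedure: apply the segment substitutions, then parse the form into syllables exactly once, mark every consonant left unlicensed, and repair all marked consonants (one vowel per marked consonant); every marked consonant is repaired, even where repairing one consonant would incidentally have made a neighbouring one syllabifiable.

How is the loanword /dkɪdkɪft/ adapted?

Substitution: /d/ → /m/, giving /mkɪmkɪft/.
The consonants /m/, /f/, /t/ cannot be parsed into a legal (C)V(N) syllable (only a nasal (/m/, /n/, or /ŋ/) is licensed in coda position; onsets are limited to one consonant).
Inserting the epenthetic vowel yields /m/ → /mɪ/, /f/ → /fɪ/, /t/ → /tɪ/.

mɪkɪmkɪfɪtɪ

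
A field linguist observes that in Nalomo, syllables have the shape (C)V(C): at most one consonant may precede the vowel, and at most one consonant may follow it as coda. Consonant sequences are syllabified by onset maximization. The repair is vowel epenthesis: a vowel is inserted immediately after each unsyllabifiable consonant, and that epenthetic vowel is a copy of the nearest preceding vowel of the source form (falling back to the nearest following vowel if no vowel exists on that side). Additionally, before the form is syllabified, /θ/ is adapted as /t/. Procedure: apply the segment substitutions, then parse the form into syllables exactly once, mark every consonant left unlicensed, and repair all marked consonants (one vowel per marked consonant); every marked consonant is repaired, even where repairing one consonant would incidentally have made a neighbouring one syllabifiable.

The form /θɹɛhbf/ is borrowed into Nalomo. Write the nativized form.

Substitution: /θ/ → /t/, giving /tɹɛhbf/.
Under (C)V(C), the unsyllabifiable consonants are /t/, /b/, /f/ (at most one coda consonant is licensed; onsets are limited to one consonant).
Each unlicensed consonant becomes the onset of a new syllable: /t/ → /tɛ/, /b/ → /bɛ/, /f/ → /fɛ/.

tɛɹɛhbɛfɛ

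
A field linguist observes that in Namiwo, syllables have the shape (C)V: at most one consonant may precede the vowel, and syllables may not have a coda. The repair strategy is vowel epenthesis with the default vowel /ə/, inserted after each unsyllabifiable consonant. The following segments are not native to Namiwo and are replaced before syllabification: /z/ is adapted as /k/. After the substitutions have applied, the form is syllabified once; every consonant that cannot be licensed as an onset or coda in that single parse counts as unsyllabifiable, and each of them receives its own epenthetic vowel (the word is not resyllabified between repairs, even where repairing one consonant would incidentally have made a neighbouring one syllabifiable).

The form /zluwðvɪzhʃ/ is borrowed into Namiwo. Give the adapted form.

kəluwəðəvɪkəhəʃə

Substitution: /z/ → /k/, giving /kluwðvɪkhʃ/.
Under (C)V, the unsyllabifiable consonants are /k/, /w/, /ð/, /k/, /h/, /ʃ/ (no codas are permitted; onsets are limited to one consonant).
Inserting the epenthetic vowel yields /k/ → /kə/, /w/ → /wə/, /ð/ → /ðə/, /k/ → /kə/, /h/ → /hə/, /ʃ/ → /ʃə/.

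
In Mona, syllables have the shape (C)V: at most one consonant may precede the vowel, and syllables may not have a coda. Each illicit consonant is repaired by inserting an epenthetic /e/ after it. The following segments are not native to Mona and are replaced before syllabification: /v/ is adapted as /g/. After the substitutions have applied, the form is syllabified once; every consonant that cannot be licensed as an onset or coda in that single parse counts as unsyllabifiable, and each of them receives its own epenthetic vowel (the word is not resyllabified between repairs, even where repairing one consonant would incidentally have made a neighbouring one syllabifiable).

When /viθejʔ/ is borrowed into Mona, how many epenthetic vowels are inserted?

2

After substitution the input is /giθejʔ/.
The unsyllabifiable consonants are /j/, /ʔ/; each receives one epenthetic vowel.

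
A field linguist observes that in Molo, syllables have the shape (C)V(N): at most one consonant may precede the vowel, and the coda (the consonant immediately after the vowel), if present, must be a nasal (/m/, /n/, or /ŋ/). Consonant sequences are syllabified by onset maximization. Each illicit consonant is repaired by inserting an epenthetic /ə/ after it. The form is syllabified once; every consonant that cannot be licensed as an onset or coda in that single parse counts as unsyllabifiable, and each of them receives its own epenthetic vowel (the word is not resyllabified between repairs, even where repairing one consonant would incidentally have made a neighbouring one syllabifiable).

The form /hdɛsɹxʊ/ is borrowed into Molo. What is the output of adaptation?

Under (C)V(N), the unsyllabifiable consonants are /h/, /s/, /ɹ/ (only a nasal (/m/, /n/, or /ŋ/) is licensed in coda position; onsets are limited to one consonant).
Epenthesis after each stranded consonant: /h/ → /hə/, /s/ → /sə/, /ɹ/ → /ɹə/.

hədɛsəɹəxʊ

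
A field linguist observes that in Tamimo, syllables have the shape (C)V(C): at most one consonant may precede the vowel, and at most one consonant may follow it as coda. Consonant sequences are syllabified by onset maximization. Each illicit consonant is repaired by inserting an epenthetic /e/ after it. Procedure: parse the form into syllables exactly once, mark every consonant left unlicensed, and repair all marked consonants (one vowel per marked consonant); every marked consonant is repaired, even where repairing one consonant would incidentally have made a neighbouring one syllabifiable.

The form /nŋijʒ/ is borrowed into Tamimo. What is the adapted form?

neŋijʒe

The consonants /n/, /ʒ/ cannot be parsed into a legal (C)V(C) syllable (at most one coda consonant is licensed; onsets are limited to one consonant).
Inserting the epenthetic vowel yields /n/ → /ne/, /ʒ/ → /ʒe/.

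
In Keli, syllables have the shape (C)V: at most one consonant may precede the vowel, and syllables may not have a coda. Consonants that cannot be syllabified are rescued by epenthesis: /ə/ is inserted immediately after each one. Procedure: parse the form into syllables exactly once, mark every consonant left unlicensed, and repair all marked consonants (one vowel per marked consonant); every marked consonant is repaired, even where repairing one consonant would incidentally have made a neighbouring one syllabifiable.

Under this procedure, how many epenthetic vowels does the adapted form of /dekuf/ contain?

The unsyllabifiable consonants are /f/; each receives one epenthetic vowel.

1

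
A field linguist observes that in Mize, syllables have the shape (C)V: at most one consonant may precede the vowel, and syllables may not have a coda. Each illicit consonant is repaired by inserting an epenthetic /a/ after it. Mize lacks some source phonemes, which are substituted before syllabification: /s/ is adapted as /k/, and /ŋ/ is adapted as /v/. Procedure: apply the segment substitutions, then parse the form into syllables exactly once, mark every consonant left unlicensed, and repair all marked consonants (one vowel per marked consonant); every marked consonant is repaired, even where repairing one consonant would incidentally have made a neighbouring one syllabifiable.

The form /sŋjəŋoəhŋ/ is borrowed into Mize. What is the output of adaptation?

Substitution: /s/ → /k/, /ŋ/ → /v/, giving /kvjəvoəhv/.
Syllabifying with onset maximization leaves /k/, /v/, /h/, /v/ stranded (no codas are permitted; onsets are limited to one consonant).
Each unlicensed consonant becomes the onset of a new syllable: /k/ → /ka/, /v/ → /va/, /h/ → /ha/, /v/ → /va/.

kavajəvoəhava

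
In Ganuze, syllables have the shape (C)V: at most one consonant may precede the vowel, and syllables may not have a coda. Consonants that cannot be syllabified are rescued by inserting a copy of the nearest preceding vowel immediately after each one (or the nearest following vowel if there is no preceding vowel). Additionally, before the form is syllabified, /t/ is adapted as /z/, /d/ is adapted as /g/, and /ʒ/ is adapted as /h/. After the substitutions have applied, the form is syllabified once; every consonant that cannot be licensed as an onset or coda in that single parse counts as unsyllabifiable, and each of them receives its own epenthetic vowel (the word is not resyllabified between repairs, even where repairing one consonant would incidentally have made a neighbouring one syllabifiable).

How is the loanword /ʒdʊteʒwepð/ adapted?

hʊgʊzehewepeðe

Substitution: /ʒ/ → /h/, /d/ → /g/, /t/ → /z/, giving /hgʊzehwepð/.
The consonants /h/, /h/, /p/, /ð/ cannot be parsed into a legal (C)V syllable (no codas are permitted; onsets are limited to one consonant).
Epenthesis after each stranded consonant: /h/ → /hʊ/, /h/ → /he/, /p/ → /pe/, /ð/ → /ðe/.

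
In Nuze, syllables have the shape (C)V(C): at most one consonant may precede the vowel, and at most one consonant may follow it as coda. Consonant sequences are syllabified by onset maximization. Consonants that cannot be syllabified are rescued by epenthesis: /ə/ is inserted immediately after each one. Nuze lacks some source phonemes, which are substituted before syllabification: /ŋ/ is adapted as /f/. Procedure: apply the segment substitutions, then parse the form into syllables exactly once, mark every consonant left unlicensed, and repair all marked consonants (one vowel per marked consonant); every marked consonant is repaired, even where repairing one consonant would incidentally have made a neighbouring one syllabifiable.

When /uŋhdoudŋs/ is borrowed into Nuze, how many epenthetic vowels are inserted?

After substitution the input is /ufhdoudfs/.
The unsyllabifiable consonants are /h/, /f/, /s/; each receives one epenthetic vowel.

3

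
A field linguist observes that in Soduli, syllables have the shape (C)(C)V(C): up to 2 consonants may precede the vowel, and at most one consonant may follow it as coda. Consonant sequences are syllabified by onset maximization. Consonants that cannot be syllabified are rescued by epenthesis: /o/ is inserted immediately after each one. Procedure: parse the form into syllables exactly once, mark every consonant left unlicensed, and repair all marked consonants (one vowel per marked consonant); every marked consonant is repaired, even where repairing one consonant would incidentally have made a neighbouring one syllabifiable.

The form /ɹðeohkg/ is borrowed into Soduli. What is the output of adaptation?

ɹðeohkogo

Under (C)(C)V(C), the unsyllabifiable consonants are /k/, /g/ (at most one coda consonant is licensed; onsets may contain at most 2 consonants).
Each unlicensed consonant becomes the onset of a new syllable: /k/ → /ko/, /g/ → /go/.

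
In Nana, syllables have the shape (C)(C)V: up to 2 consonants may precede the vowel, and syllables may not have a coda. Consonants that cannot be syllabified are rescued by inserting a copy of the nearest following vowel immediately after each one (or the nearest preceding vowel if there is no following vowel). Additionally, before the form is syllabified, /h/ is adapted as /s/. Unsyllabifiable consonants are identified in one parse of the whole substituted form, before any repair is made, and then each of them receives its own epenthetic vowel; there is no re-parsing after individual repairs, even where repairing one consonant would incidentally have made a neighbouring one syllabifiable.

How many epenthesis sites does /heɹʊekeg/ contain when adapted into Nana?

1

After substitution the input is /seɹʊekeg/.
The unsyllabifiable consonants are /g/; each receives one epenthetic vowel.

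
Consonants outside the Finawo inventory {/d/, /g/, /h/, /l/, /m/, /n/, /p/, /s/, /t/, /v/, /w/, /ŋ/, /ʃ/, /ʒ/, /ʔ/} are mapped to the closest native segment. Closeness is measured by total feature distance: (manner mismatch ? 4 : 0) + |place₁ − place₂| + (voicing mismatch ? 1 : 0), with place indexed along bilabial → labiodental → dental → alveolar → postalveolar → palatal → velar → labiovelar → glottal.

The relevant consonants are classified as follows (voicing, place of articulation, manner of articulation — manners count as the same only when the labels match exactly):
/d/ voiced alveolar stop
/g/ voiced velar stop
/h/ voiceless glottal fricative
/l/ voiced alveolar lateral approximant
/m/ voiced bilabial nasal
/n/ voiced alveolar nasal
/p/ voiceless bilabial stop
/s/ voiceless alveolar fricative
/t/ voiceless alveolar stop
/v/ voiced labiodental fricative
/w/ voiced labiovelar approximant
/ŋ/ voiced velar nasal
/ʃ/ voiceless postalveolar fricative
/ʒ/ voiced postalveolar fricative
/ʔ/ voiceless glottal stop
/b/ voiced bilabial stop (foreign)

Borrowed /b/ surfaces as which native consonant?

p

/p/ is closest: same manner (stop), place distance 0 (bilabial→bilabial), voicing differs (+1); total 1. Next closest is /d/ at distance 3.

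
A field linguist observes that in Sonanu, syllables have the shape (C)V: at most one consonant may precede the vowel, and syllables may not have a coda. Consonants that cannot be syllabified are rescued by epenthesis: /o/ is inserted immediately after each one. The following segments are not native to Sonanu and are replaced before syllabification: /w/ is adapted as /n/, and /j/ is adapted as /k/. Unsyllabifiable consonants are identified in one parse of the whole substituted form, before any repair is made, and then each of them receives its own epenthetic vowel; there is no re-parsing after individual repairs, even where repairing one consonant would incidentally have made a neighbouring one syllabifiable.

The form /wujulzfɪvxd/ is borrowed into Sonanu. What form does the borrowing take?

Substitution: /w/ → /n/, /j/ → /k/, giving /nukulzfɪvxd/.
Syllabifying with onset maximization leaves /l/, /z/, /v/, /x/, /d/ stranded (no codas are permitted; onsets are limited to one consonant).
Each unlicensed consonant becomes the onset of a new syllable: /l/ → /lo/, /z/ → /zo/, /v/ → /vo/, /x/ → /xo/, /d/ → /do/.

nukulozofɪvoxodo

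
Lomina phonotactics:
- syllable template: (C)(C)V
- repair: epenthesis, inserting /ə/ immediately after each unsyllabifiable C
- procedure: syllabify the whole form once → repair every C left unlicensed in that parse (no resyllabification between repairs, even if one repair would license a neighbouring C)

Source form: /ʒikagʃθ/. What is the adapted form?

ʒikagəʃəθə

Under (C)(C)V, the unsyllabifiable consonants are /g/, /ʃ/, /θ/ (no codas are permitted; onsets may contain at most 2 consonants).
Epenthesis after each stranded consonant: /g/ → /gə/, /ʃ/ → /ʃə/, /θ/ → /θə/.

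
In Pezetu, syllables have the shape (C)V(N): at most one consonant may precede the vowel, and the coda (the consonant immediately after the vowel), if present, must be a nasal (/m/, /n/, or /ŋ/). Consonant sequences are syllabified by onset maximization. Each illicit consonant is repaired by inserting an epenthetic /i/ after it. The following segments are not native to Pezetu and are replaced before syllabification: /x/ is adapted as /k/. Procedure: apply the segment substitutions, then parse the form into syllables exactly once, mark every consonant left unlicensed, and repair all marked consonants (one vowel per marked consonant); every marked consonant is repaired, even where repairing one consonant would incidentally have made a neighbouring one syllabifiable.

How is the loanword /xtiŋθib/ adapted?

kitiŋθibi

Substitution: /x/ → /k/, giving /ktiŋθib/.
Syllabifying with onset maximization leaves /k/, /b/ stranded (only a nasal (/m/, /n/, or /ŋ/) is licensed in coda position; onsets are limited to one consonant).
Each unlicensed consonant becomes the onset of a new syllable: /k/ → /ki/, /b/ → /bi/.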